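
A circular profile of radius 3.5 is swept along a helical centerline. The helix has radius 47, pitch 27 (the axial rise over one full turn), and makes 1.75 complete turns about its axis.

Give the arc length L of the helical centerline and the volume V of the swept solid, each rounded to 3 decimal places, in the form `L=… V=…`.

2πR = 2π·47 = 295.309709
per-turn = √(295.309709² + 27²) = √(87207.8245 + 729) = √87936.8245 = 296.541438
L = 1.75 × 296.541438 = 518.947517
V = π·3.5² × L = 38.484510 × 518.947517 = 19971.440896

L=518.948 V=19971.441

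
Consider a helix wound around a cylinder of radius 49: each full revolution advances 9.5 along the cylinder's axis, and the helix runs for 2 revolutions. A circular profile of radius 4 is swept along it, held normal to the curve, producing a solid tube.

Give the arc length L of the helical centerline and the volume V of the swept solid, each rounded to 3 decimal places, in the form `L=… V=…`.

2πR = 2π·49 = 307.876080
per-turn = √(307.876080² + 9.5²) = √(94787.6807 + 90.25) = √94877.9307 = 308.022614
L = 2 × 308.022614 = 616.045228
V = π·4² × L = 50.265482 × 616.045228 = 30965.810590

L=616.045 V=30965.811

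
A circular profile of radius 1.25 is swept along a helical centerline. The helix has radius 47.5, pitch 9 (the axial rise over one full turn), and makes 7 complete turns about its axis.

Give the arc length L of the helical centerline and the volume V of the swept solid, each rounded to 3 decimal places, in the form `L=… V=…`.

L=2090.109 V=10259.798

2πR = 2π·47.5 = 298.451302
per-turn = √(298.451302² + 9²) = √(89073.1797 + 81) = √89154.1797 = 298.586972
L = 7 × 298.586972 = 2090.108802
V = π·1.25² × L = 4.908739 × 2090.108802 = 10259.797592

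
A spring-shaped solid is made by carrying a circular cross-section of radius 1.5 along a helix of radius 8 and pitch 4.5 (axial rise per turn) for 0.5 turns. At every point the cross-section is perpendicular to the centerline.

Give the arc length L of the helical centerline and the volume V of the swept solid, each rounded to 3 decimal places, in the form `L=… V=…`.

2πR = 2π·8 = 50.265482
per-turn = √(50.265482² + 4.5²) = √(2526.6187 + 20.25) = √2546.8687 = 50.466511
L = 0.5 × 50.466511 = 25.233255
V = π·1.5² × L = 7.068583 × 25.233255 = 178.363373

L=25.233 V=178.363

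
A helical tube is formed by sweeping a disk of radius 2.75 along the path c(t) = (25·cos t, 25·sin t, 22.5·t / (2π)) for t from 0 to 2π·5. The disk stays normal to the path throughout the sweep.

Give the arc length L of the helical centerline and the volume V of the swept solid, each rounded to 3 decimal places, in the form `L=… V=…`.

L=793.414 V=18850.175

2πR = 2π·25 = 157.079633
per-turn = √(157.079633² + 22.5²) = √(24674.0110 + 506.25) = √25180.2610 = 158.682894
L = 5 × 158.682894 = 793.414472
V = π·2.75² × L = 23.758294 × 793.414472 = 18850.174651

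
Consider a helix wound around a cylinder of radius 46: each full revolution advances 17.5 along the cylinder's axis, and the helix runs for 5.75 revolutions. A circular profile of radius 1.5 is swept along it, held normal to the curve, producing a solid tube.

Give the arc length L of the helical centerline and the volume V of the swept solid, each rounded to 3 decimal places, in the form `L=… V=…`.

L=1664.946 V=11768.810

2πR = 2π·46 = 289.026524
per-turn = √(289.026524² + 17.5²) = √(83536.3317 + 306.25) = √83842.5817 = 289.555835
L = 5.75 × 289.555835 = 1664.946052
V = π·1.5² × L = 7.068583 × 1664.946052 = 11768.810142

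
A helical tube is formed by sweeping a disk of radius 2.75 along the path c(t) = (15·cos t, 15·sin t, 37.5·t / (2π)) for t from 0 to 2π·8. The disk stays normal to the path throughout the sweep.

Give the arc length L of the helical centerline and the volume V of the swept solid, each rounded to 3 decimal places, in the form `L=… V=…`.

L=811.473 V=19279.226

2πR = 2π·15 = 94.247780
per-turn = √(94.247780² + 37.5²) = √(8882.6440 + 1406.25) = √10288.8940 = 101.434185
L = 8 × 101.434185 = 811.473483
V = π·2.75² × L = 23.758294 × 811.473483 = 19279.225940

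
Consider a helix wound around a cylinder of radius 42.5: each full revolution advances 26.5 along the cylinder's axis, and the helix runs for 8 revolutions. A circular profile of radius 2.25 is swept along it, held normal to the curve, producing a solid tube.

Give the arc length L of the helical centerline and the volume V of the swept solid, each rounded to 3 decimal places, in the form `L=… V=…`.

L=2146.776 V=34143.004

2πR = 2π·42.5 = 267.035376
per-turn = √(267.035376² + 26.5²) = √(71307.8918 + 702.25) = √72010.1418 = 268.347055
L = 8 × 268.347055 = 2146.776438
V = π·2.25² × L = 15.904313 × 2146.776438 = 34143.004002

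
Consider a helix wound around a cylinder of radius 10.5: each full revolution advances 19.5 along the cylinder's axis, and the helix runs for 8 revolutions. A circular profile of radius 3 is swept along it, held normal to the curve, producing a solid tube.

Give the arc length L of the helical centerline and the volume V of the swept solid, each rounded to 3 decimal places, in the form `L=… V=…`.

L=550.360 V=15561.052

2πR = 2π·10.5 = 65.973446
per-turn = √(65.973446² + 19.5²) = √(4352.4955 + 380.25) = √4732.7455 = 68.794953
L = 8 × 68.794953 = 550.359623
V = π·3² × L = 28.274334 × 550.359623 = 15561.051736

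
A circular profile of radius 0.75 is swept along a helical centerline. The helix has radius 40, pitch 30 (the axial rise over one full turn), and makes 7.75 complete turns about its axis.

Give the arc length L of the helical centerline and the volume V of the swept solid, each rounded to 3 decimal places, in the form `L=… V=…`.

2πR = 2π·40 = 251.327412
per-turn = √(251.327412² + 30²) = √(63165.4682 + 900) = √64065.4682 = 253.111573
L = 7.75 × 253.111573 = 1961.614687
V = π·0.75² × L = 1.767146 × 1961.614687 = 3466.459289

L=1961.615 V=3466.459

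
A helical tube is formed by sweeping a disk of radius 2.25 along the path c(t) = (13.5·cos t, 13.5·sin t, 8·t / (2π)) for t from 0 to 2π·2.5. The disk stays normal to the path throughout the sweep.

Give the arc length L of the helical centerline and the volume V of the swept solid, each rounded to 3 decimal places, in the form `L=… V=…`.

2πR = 2π·13.5 = 84.823002
per-turn = √(84.823002² + 8²) = √(7194.9416 + 64) = √7258.9416 = 85.199423
L = 2.5 × 85.199423 = 212.998556
V = π·2.25² × L = 15.904313 × 212.998556 = 3387.595670

L=212.999 V=3387.596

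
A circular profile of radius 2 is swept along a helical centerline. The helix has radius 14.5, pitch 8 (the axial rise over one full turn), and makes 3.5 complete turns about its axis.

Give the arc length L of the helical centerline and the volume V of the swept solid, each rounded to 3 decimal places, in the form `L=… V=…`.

L=320.099 V=4022.478

2πR = 2π·14.5 = 91.106187
per-turn = √(91.106187² + 8²) = √(8300.3373 + 64) = √8364.3373 = 91.456751
L = 3.5 × 91.456751 = 320.098628
V = π·2² × L = 12.566371 × 320.098628 = 4022.477998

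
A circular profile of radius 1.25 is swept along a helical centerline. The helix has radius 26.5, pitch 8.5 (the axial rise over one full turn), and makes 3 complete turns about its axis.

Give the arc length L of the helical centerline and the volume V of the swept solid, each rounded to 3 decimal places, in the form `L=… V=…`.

L=500.164 V=2455.173

2πR = 2π·26.5 = 166.504411
per-turn = √(166.504411² + 8.5²) = √(27723.7188 + 72.25) = √27795.9688 = 166.721231
L = 3 × 166.721231 = 500.163692
V = π·1.25² × L = 4.908739 × 500.163692 = 2455.172782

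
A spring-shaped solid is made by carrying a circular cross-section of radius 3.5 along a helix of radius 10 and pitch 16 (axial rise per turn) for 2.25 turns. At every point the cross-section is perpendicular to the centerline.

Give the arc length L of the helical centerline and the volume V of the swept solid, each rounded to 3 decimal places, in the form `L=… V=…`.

2πR = 2π·10 = 62.831853
per-turn = √(62.831853² + 16²) = √(3947.8418 + 256) = √4203.8418 = 64.837040
L = 2.25 × 64.837040 = 145.883340
V = π·3.5² × L = 38.484510 × 145.883340 = 5614.248861

L=145.883 V=5614.249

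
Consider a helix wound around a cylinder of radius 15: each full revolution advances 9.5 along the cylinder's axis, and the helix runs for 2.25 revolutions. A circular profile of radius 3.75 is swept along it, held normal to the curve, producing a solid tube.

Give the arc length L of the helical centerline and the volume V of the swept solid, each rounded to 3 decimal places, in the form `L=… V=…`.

2πR = 2π·15 = 94.247780
per-turn = √(94.247780² + 9.5²) = √(8882.6440 + 90.25) = √8972.8940 = 94.725361
L = 2.25 × 94.725361 = 213.132062
V = π·3.75² × L = 44.178647 × 213.132062 = 9415.886048

L=213.132 V=9415.886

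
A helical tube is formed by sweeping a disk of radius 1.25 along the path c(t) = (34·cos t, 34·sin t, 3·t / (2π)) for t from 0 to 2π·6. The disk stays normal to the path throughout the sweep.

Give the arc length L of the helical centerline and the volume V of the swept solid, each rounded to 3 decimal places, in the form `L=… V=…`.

L=1281.896 V=6292.493

2πR = 2π·34 = 213.628300
per-turn = √(213.628300² + 3²) = √(45637.0508 + 9) = √45646.0508 = 213.649364
L = 6 × 213.649364 = 1281.896184
V = π·1.25² × L = 4.908739 × 1281.896184 = 6292.493180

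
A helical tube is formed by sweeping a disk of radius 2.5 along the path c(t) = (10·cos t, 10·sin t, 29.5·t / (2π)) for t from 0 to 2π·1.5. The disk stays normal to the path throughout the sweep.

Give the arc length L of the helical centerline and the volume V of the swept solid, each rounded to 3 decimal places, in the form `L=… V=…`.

L=104.119 V=2044.366

2πR = 2π·10 = 62.831853
per-turn = √(62.831853² + 29.5²) = √(3947.8418 + 870.25) = √4818.0918 = 69.412476
L = 1.5 × 69.412476 = 104.118713
V = π·2.5² × L = 19.634954 × 104.118713 = 2044.366155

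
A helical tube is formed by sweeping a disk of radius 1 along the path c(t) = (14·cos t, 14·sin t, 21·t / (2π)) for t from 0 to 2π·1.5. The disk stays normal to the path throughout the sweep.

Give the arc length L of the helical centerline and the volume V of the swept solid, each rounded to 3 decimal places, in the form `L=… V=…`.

L=135.655 V=426.172

2πR = 2π·14 = 87.964594
per-turn = √(87.964594² + 21²) = √(7737.7699 + 441) = √8178.7699 = 90.436552
L = 1.5 × 90.436552 = 135.654827
V = π·1² × L = 3.141593 × 135.654827 = 426.172209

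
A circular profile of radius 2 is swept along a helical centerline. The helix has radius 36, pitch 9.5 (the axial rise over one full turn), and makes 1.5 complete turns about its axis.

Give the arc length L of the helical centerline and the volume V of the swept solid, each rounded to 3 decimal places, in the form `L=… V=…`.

2πR = 2π·36 = 226.194671
per-turn = √(226.194671² + 9.5²) = √(51164.0292 + 90.25) = √51254.2792 = 226.394079
L = 1.5 × 226.394079 = 339.591119
V = π·2² × L = 12.566371 × 339.591119 = 4267.427861

L=339.591 V=4267.428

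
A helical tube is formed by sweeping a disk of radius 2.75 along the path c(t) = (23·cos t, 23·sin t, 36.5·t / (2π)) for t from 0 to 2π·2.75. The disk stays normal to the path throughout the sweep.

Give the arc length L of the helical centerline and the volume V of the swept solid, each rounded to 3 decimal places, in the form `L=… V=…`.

2πR = 2π·23 = 144.513262
per-turn = √(144.513262² + 36.5²) = √(20884.0829 + 1332.25) = √22216.3329 = 149.051444
L = 2.75 × 149.051444 = 409.891471
V = π·2.75² × L = 23.758294 × 409.891471 = 9738.322248

L=409.891 V=9738.322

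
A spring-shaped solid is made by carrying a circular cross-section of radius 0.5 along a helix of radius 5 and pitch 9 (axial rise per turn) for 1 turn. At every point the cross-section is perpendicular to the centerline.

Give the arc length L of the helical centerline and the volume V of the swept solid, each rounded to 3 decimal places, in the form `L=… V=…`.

2πR = 2π·5 = 31.415927
per-turn = √(31.415927² + 9²) = √(986.9604 + 81) = √1067.9604 = 32.679664
L = 1 × 32.679664 = 32.679664
V = π·0.5² × L = 0.785398 × 32.679664 = 25.666548

L=32.680 V=25.667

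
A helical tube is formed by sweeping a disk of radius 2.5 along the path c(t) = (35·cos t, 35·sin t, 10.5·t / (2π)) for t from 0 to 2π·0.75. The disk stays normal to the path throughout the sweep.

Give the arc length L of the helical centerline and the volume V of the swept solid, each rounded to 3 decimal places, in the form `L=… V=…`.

L=165.122 V=3242.153

2πR = 2π·35 = 219.911486
per-turn = √(219.911486² + 10.5²) = √(48361.0616 + 110.25) = √48471.3116 = 220.162012
L = 0.75 × 220.162012 = 165.121509
V = π·2.5² × L = 19.634954 × 165.121509 = 3242.153249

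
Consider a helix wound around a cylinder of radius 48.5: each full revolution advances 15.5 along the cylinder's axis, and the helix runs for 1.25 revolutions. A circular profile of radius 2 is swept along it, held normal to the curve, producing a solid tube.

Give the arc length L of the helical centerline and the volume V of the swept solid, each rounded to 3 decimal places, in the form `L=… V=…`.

L=381.411 V=4792.946

2πR = 2π·48.5 = 304.734487
per-turn = √(304.734487² + 15.5²) = √(92863.1078 + 240.25) = √93103.3578 = 305.128428
L = 1.25 × 305.128428 = 381.410535
V = π·2² × L = 12.566371 × 381.410535 = 4792.946145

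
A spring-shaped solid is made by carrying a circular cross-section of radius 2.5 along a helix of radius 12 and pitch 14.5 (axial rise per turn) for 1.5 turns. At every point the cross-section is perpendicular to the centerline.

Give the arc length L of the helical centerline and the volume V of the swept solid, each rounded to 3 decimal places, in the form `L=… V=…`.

2πR = 2π·12 = 75.398224
per-turn = √(75.398224² + 14.5²) = √(5684.8921 + 210.25) = √5895.1421 = 76.779829
L = 1.5 × 76.779829 = 115.169743
V = π·2.5² × L = 19.634954 × 115.169743 = 2261.352624

L=115.170 V=2261.353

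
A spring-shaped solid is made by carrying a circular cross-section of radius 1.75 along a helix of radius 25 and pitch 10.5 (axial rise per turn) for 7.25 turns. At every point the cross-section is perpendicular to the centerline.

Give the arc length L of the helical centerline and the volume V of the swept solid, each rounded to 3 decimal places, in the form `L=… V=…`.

2πR = 2π·25 = 157.079633
per-turn = √(157.079633² + 10.5²) = √(24674.0110 + 110.25) = √24784.2610 = 157.430178
L = 7.25 × 157.430178 = 1141.368792
V = π·1.75² × L = 9.621128 × 1141.368792 = 10981.254673

L=1141.369 V=10981.255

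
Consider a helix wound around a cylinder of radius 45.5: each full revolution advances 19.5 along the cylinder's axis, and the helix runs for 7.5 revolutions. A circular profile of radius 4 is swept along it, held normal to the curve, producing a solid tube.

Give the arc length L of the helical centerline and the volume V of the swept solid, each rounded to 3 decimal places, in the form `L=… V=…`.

2πR = 2π·45.5 = 285.884931
per-turn = √(285.884931² + 19.5²) = √(81730.1940 + 380.25) = √82110.4440 = 286.549200
L = 7.5 × 286.549200 = 2149.119000
V = π·4² × L = 50.265482 × 2149.119000 = 108026.503410

L=2149.119 V=108026.503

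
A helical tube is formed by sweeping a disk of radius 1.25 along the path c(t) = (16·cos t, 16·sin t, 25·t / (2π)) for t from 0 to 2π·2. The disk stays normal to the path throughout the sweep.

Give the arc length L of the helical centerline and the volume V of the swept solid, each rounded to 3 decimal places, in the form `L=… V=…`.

L=207.186 V=1017.020

2πR = 2π·16 = 100.530965
per-turn = √(100.530965² + 25²) = √(10106.4749 + 625) = √10731.4749 = 103.592832
L = 2 × 103.592832 = 207.185665
V = π·1.25² × L = 4.908739 × 207.185665 = 1017.020253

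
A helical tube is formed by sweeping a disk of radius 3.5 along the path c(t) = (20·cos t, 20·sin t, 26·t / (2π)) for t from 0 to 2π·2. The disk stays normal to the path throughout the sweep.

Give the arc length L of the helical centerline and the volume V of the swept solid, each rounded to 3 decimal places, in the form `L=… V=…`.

2πR = 2π·20 = 125.663706
per-turn = √(125.663706² + 26²) = √(15791.3670 + 676) = √16467.3670 = 128.325239
L = 2 × 128.325239 = 256.650479
V = π·3.5² × L = 38.484510 × 256.650479 = 9877.067912

L=256.650 V=9877.068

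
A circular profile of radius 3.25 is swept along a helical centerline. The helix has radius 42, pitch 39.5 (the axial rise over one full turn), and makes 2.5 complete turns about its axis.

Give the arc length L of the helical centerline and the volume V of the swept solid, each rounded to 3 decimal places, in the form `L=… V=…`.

L=667.084 V=22135.898

2πR = 2π·42 = 263.893783
per-turn = √(263.893783² + 39.5²) = √(69639.9287 + 1560.25) = √71200.1787 = 266.833616
L = 2.5 × 266.833616 = 667.084040
V = π·3.25² × L = 33.183072 × 667.084040 = 22135.898003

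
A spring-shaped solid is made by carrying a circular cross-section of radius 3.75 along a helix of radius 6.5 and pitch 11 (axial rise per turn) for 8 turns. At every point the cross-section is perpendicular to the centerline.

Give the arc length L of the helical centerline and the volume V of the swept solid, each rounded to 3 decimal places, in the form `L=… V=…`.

L=338.369 V=14948.688

2πR = 2π·6.5 = 40.840704
per-turn = √(40.840704² + 11²) = √(1667.9631 + 121) = √1788.9631 = 42.296136
L = 8 × 42.296136 = 338.369090
V = π·3.75² × L = 44.178647 × 338.369090 = 14948.688487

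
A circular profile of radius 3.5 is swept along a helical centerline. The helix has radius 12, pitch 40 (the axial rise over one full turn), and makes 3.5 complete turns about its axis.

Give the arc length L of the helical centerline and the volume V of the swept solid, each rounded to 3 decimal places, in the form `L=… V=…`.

L=298.731 V=11496.498

2πR = 2π·12 = 75.398224
per-turn = √(75.398224² + 40²) = √(5684.8921 + 1600) = √7284.8921 = 85.351580
L = 3.5 × 85.351580 = 298.730528
V = π·3.5² × L = 38.484510 × 298.730528 = 11496.498013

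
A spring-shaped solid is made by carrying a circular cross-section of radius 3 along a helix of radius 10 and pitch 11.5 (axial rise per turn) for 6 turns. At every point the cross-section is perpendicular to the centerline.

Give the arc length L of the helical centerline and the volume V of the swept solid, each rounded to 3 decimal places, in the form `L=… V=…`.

L=383.254 V=10836.240

2πR = 2π·10 = 62.831853
per-turn = √(62.831853² + 11.5²) = √(3947.8418 + 132.25) = √4080.0918 = 63.875596
L = 6 × 63.875596 = 383.253576
V = π·3² × L = 28.274334 × 383.253576 = 10836.239564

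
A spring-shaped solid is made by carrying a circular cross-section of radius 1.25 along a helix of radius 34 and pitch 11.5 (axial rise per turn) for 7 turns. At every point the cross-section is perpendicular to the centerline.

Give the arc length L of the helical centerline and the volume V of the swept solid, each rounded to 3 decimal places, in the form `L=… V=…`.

L=1497.563 V=7351.146

2πR = 2π·34 = 213.628300
per-turn = √(213.628300² + 11.5²) = √(45637.0508 + 132.25) = √45769.3008 = 213.937609
L = 7 × 213.937609 = 1497.563266
V = π·1.25² × L = 4.908739 × 1497.563266 = 7351.146494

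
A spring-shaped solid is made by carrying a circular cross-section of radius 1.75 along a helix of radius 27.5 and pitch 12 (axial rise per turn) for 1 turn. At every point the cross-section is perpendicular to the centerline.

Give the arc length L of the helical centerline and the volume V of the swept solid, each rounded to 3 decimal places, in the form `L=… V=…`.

2πR = 2π·27.5 = 172.787596
per-turn = √(172.787596² + 12²) = √(29855.5533 + 144) = √29999.5533 = 173.203791
L = 1 × 173.203791 = 173.203791
V = π·1.75² × L = 9.621128 × 173.203791 = 1666.415760

L=173.204 V=1666.416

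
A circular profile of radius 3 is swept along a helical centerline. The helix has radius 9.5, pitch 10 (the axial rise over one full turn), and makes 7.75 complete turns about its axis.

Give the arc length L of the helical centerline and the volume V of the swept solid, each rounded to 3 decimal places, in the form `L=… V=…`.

L=469.046 V=13261.976

2πR = 2π·9.5 = 59.690260
per-turn = √(59.690260² + 10²) = √(3562.9272 + 100) = √3662.9272 = 60.522121
L = 7.75 × 60.522121 = 469.046441
V = π·3² × L = 28.274334 × 469.046441 = 13261.975693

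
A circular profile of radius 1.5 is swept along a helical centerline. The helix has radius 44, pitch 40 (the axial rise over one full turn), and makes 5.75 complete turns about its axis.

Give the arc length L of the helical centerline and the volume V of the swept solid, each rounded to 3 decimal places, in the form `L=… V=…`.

2πR = 2π·44 = 276.460154
per-turn = √(276.460154² + 40²) = √(76430.2165 + 1600) = √78030.2165 = 279.338892
L = 5.75 × 279.338892 = 1606.198628
V = π·1.5² × L = 7.068583 × 1606.198628 = 11353.549072

L=1606.199 V=11353.549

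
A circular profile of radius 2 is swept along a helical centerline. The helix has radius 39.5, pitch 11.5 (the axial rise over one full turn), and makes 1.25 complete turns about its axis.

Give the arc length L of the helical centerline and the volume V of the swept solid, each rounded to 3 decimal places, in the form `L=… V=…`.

2πR = 2π·39.5 = 248.185820
per-turn = √(248.185820² + 11.5²) = √(61596.2011 + 132.25) = √61728.4511 = 248.452110
L = 1.25 × 248.452110 = 310.565138
V = π·2² × L = 12.566371 × 310.565138 = 3902.676621

L=310.565 V=3902.677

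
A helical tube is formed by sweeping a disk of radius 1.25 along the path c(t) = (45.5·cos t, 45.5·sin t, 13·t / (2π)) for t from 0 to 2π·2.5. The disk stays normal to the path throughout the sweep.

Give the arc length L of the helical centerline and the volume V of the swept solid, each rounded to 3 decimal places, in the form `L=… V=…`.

L=715.451 V=3511.961

2πR = 2π·45.5 = 285.884931
per-turn = √(285.884931² + 13²) = √(81730.1940 + 169) = √81899.1940 = 286.180352
L = 2.5 × 286.180352 = 715.450881
V = π·1.25² × L = 4.908739 × 715.450881 = 3511.961298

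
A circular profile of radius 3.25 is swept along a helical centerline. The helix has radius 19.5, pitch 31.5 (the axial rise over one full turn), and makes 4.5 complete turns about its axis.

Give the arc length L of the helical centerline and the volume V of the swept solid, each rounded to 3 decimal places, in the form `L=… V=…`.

L=569.280 V=18890.449

2πR = 2π·19.5 = 122.522113
per-turn = √(122.522113² + 31.5²) = √(15011.6683 + 992.25) = √16003.9183 = 126.506594
L = 4.5 × 126.506594 = 569.279672
V = π·3.25² × L = 33.183072 × 569.279672 = 18890.448588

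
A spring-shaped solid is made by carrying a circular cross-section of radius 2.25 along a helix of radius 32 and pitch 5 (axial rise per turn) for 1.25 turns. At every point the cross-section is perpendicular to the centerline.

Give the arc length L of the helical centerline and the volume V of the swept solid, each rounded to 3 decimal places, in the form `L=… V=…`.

L=251.405 V=3998.426

2πR = 2π·32 = 201.061930
per-turn = √(201.061930² + 5²) = √(40425.8996 + 25) = √40450.8996 = 201.124090
L = 1.25 × 201.124090 = 251.405113
V = π·2.25² × L = 15.904313 × 251.405113 = 3998.425553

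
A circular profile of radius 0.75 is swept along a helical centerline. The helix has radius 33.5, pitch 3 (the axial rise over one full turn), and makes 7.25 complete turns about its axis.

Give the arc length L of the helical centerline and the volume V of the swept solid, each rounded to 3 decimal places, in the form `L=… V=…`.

L=1526.184 V=2696.989

2πR = 2π·33.5 = 210.486708
per-turn = √(210.486708² + 3²) = √(44304.6542 + 9) = √44313.6542 = 210.508086
L = 7.25 × 210.508086 = 1526.183622
V = π·0.75² × L = 1.767146 × 1526.183622 = 2696.989080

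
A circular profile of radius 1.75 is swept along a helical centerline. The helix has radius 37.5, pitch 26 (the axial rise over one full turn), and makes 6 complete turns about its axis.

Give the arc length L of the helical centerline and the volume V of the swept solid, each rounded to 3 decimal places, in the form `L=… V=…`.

2πR = 2π·37.5 = 235.619449
per-turn = √(235.619449² + 26²) = √(55516.5248 + 676) = √56192.5248 = 237.049625
L = 6 × 237.049625 = 1422.297751
V = π·1.75² × L = 9.621128 × 1422.297751 = 13684.108003

L=1422.298 V=13684.108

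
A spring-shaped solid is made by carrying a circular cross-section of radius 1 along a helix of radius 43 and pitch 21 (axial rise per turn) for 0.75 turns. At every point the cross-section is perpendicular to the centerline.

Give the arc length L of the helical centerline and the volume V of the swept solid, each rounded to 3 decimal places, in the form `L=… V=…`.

L=203.244 V=638.510

2πR = 2π·43 = 270.176968
per-turn = √(270.176968² + 21²) = √(72995.5942 + 441) = √73436.5942 = 270.991871
L = 0.75 × 270.991871 = 203.243903
V = π·1² × L = 3.141593 × 203.243903 = 638.509553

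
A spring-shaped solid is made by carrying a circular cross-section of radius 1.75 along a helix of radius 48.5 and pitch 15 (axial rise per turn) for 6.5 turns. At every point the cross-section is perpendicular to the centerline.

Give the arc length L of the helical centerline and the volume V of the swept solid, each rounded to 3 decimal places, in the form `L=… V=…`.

2πR = 2π·48.5 = 304.734487
per-turn = √(304.734487² + 15²) = √(92863.1078 + 225) = √93088.1078 = 305.103438
L = 6.5 × 305.103438 = 1983.172346
V = π·1.75² × L = 9.621128 × 1983.172346 = 19080.354001

L=1983.172 V=19080.354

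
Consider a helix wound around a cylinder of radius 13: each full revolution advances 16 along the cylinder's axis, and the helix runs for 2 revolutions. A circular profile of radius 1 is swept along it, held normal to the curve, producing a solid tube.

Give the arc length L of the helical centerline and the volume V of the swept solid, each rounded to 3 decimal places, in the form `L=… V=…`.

L=166.467 V=522.973

2πR = 2π·13 = 81.681409
per-turn = √(81.681409² + 16²) = √(6671.8526 + 256) = √6927.8526 = 83.233723
L = 2 × 83.233723 = 166.467445
V = π·1² × L = 3.141593 × 166.467445 = 522.972903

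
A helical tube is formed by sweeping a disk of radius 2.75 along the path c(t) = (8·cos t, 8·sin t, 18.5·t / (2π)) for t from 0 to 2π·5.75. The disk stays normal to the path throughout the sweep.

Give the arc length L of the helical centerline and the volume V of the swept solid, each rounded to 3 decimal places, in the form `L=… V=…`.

L=307.980 V=7317.091

2πR = 2π·8 = 50.265482
per-turn = √(50.265482² + 18.5²) = √(2526.6187 + 342.25) = √2868.8687 = 53.561822
L = 5.75 × 53.561822 = 307.980474
V = π·2.75² × L = 23.758294 × 307.980474 = 7317.090780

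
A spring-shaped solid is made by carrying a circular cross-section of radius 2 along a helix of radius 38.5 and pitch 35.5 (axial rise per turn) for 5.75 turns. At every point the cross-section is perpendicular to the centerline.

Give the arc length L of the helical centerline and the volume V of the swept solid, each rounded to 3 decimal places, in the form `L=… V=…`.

L=1405.838 V=17666.286

2πR = 2π·38.5 = 241.902634
per-turn = √(241.902634² + 35.5²) = √(58516.8845 + 1260.25) = √59777.1345 = 244.493629
L = 5.75 × 244.493629 = 1405.838365
V = π·2² × L = 12.566371 × 1405.838365 = 17666.285922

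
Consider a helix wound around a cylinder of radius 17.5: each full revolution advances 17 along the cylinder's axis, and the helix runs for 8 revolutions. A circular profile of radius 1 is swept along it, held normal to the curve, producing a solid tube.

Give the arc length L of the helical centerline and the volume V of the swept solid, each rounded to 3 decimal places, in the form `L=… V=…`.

L=890.097 V=2796.323

2πR = 2π·17.5 = 109.955743
per-turn = √(109.955743² + 17²) = √(12090.2654 + 289) = √12379.2654 = 111.262147
L = 8 × 111.262147 = 890.097177
V = π·1² × L = 3.141593 × 890.097177 = 2796.322753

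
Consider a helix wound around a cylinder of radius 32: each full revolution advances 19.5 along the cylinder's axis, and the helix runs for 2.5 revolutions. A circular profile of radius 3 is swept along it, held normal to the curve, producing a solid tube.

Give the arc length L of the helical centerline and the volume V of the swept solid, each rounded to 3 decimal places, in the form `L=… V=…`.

L=505.013 V=14278.915

2πR = 2π·32 = 201.061930
per-turn = √(201.061930² + 19.5²) = √(40425.8996 + 380.25) = √40806.1496 = 202.005321
L = 2.5 × 202.005321 = 505.013302
V = π·3² × L = 28.274334 × 505.013302 = 14278.914715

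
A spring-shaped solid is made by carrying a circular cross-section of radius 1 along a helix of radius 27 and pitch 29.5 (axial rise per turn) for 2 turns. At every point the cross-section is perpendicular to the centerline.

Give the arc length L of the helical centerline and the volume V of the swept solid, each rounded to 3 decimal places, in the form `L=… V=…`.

L=344.384 V=1081.913

2πR = 2π·27 = 169.646003
per-turn = √(169.646003² + 29.5²) = √(28779.7664 + 870.25) = √29650.0164 = 172.191801
L = 2 × 172.191801 = 344.383603
V = π·1² × L = 3.141593 × 344.383603 = 1081.912996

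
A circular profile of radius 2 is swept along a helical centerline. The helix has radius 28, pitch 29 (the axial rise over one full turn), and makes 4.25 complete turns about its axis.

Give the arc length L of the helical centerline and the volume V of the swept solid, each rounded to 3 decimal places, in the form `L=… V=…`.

L=757.789 V=9522.660

2πR = 2π·28 = 175.929189
per-turn = √(175.929189² + 29²) = √(30951.0794 + 841) = √31792.0794 = 178.303335
L = 4.25 × 178.303335 = 757.789175
V = π·2² × L = 12.566371 × 757.789175 = 9522.659624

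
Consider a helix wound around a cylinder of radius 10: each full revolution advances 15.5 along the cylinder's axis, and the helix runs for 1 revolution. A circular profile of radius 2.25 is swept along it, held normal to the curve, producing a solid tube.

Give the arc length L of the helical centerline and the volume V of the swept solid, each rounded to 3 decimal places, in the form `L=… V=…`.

2πR = 2π·10 = 62.831853
per-turn = √(62.831853² + 15.5²) = √(3947.8418 + 240.25) = √4188.0918 = 64.715468
L = 1 × 64.715468 = 64.715468
V = π·2.25² × L = 15.904313 × 64.715468 = 1029.255042

L=64.715 V=1029.255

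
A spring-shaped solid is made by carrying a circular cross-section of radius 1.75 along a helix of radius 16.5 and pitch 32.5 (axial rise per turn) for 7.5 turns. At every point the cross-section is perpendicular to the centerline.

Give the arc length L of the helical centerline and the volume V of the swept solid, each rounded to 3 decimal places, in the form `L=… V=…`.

2πR = 2π·16.5 = 103.672558
per-turn = √(103.672558² + 32.5²) = √(10747.9992 + 1056.25) = √11804.2492 = 108.647362
L = 7.5 × 108.647362 = 814.855212
V = π·1.75² × L = 9.621128 × 814.855212 = 7839.825893

L=814.855 V=7839.826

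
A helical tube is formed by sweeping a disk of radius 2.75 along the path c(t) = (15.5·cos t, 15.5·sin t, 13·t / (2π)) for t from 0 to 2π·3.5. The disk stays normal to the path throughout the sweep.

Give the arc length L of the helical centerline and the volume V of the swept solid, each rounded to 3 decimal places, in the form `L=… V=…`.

2πR = 2π·15.5 = 97.389372
per-turn = √(97.389372² + 13²) = √(9484.6898 + 169) = √9653.6898 = 98.253192
L = 3.5 × 98.253192 = 343.886174
V = π·2.75² × L = 23.758294 × 343.886174 = 8170.148968

L=343.886 V=8170.149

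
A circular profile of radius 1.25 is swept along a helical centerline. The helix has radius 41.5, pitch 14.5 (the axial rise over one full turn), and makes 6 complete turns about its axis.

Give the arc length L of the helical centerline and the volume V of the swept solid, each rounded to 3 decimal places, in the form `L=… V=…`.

L=1566.930 V=7691.651

2πR = 2π·41.5 = 260.752190
per-turn = √(260.752190² + 14.5²) = √(67991.7047 + 210.25) = √68201.9547 = 261.155040
L = 6 × 261.155040 = 1566.930238
V = π·1.25² × L = 4.908739 × 1566.930238 = 7691.650818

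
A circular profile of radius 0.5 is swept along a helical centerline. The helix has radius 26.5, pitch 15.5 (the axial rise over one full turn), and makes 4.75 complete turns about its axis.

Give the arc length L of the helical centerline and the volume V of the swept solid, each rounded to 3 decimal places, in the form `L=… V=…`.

L=794.315 V=623.854

2πR = 2π·26.5 = 166.504411
per-turn = √(166.504411² + 15.5²) = √(27723.7188 + 240.25) = √27963.9688 = 167.224307
L = 4.75 × 167.224307 = 794.315457
V = π·0.5² × L = 0.785398 × 794.315457 = 623.853901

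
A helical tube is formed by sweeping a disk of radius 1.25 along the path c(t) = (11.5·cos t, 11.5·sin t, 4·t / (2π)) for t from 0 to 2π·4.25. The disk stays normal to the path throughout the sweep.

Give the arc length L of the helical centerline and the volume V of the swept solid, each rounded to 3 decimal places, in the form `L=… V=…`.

2πR = 2π·11.5 = 72.256631
per-turn = √(72.256631² + 4²) = √(5221.0207 + 16) = √5237.0207 = 72.367263
L = 4.25 × 72.367263 = 307.560867
V = π·1.25² × L = 4.908739 × 307.560867 = 1509.735875

L=307.561 V=1509.736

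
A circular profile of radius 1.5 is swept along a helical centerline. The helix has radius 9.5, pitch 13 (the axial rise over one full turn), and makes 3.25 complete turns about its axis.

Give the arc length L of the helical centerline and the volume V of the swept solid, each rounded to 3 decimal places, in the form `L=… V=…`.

L=198.541 V=1403.403

2πR = 2π·9.5 = 59.690260
per-turn = √(59.690260² + 13²) = √(3562.9272 + 169) = √3731.9272 = 61.089501
L = 3.25 × 61.089501 = 198.540880
V = π·1.5² × L = 7.068583 × 198.540880 = 1403.402781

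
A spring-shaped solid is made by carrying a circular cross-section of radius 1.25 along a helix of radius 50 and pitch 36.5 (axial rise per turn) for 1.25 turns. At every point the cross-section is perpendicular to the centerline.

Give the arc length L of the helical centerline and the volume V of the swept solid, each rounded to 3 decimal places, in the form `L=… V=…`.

L=395.341 V=1940.624

2πR = 2π·50 = 314.159265
per-turn = √(314.159265² + 36.5²) = √(98696.0440 + 1332.25) = √100028.2940 = 316.272500
L = 1.25 × 316.272500 = 395.340625
V = π·1.25² × L = 4.908739 × 395.340625 = 1940.623753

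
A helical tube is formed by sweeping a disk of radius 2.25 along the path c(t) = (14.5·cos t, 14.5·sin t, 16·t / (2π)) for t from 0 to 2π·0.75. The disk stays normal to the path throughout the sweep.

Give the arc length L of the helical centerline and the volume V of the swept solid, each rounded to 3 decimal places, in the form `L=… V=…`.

L=69.375 V=1103.367

2πR = 2π·14.5 = 91.106187
per-turn = √(91.106187² + 16²) = √(8300.3373 + 256) = √8556.3373 = 92.500472
L = 0.75 × 92.500472 = 69.375354
V = π·2.25² × L = 15.904313 × 69.375354 = 1103.367330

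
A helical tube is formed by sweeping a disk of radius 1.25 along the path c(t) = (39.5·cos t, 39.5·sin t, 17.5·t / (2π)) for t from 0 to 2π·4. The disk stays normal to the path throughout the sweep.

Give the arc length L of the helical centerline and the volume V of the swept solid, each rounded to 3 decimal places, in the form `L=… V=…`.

L=995.208 V=4885.216

2πR = 2π·39.5 = 248.185820
per-turn = √(248.185820² + 17.5²) = √(61596.2011 + 306.25) = √61902.4511 = 248.802032
L = 4 × 248.802032 = 995.208128
V = π·1.25² × L = 4.908739 × 995.208128 = 4885.216472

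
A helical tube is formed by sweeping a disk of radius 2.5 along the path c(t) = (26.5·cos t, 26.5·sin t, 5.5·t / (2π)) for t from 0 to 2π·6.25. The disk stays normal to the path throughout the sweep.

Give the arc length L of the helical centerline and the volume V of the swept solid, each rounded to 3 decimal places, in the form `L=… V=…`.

L=1041.220 V=20444.310

2πR = 2π·26.5 = 166.504411
per-turn = √(166.504411² + 5.5²) = √(27723.7188 + 30.25) = √27753.9688 = 166.595224
L = 6.25 × 166.595224 = 1041.220152
V = π·2.5² × L = 19.634954 × 1041.220152 = 20444.309876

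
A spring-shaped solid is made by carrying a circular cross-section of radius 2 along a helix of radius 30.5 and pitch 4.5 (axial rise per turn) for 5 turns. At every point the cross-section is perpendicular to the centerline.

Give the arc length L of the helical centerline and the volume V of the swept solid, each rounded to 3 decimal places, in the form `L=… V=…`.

L=958.450 V=12044.237

2πR = 2π·30.5 = 191.637152
per-turn = √(191.637152² + 4.5²) = √(36724.7980 + 20.25) = √36745.0480 = 191.689979
L = 5 × 191.689979 = 958.449894
V = π·2² × L = 12.566371 × 958.449894 = 12044.236584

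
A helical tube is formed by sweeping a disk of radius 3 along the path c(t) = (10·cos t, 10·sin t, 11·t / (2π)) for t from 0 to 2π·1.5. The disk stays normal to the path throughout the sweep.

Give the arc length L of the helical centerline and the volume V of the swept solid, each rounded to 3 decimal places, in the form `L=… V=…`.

2πR = 2π·10 = 62.831853
per-turn = √(62.831853² + 11²) = √(3947.8418 + 121) = √4068.8418 = 63.787473
L = 1.5 × 63.787473 = 95.681210
V = π·3² × L = 28.274334 × 95.681210 = 2705.322480

L=95.681 V=2705.322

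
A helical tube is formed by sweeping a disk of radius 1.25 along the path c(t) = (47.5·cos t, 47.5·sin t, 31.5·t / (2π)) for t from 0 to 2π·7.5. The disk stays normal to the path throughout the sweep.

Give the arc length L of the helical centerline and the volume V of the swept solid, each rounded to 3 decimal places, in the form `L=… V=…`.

2πR = 2π·47.5 = 298.451302
per-turn = √(298.451302² + 31.5²) = √(89073.1797 + 992.25) = √90065.4297 = 300.109030
L = 7.5 × 300.109030 = 2250.817723
V = π·1.25² × L = 4.908739 × 2250.817723 = 11048.675661

L=2250.818 V=11048.676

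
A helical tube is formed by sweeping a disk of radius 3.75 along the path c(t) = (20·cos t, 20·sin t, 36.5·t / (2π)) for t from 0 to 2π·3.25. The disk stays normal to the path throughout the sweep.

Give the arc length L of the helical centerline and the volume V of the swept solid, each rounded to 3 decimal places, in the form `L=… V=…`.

2πR = 2π·20 = 125.663706
per-turn = √(125.663706² + 36.5²) = √(15791.3670 + 1332.25) = √17123.6170 = 130.857239
L = 3.25 × 130.857239 = 425.286027
V = π·3.75² × L = 44.178647 × 425.286027 = 18788.561142

L=425.286 V=18788.561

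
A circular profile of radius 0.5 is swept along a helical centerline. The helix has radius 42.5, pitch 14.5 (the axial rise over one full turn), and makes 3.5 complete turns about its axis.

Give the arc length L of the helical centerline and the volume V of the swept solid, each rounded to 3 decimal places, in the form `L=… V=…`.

L=936.001 V=735.133

2πR = 2π·42.5 = 267.035376
per-turn = √(267.035376² + 14.5²) = √(71307.8918 + 210.25) = √71518.1418 = 267.428760
L = 3.5 × 267.428760 = 936.000661
V = π·0.5² × L = 0.785398 × 936.000661 = 735.133200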